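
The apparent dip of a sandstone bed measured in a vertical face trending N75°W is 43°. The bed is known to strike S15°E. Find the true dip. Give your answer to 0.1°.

47.1°

The section is 60° from the strike.
tan δ = tan α / sin β = tan 43° / sin 60° = 0.9325 / 0.8660 = 1.0768
true dip = arctan 1.0768 = 47.12°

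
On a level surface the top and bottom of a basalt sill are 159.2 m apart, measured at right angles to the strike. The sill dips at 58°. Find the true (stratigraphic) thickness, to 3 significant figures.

135 m

True thickness t = w · sin(dip) = 159.2 × sin 58°
t = 159.2 × 0.8480 = 135.009 m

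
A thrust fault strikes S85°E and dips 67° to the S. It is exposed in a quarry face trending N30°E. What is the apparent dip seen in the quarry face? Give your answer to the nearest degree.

65°

The section lies 65° from the strike.
tan(apparent dip) = tan 67° · sin 65° = 2.1351
apparent dip = arctan 2.1351 = 64.90°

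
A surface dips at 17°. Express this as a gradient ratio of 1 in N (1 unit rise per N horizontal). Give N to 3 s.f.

1 in 3.27

1 : N means tan θ = 1/N, so N = 1/tan 17° = 1/0.3057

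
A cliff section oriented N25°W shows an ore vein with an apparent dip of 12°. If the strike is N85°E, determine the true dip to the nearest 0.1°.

12.7°

The section is 70° from the strike.
tan δ = tan α / sin β = tan 12° / sin 70° = 0.2126 / 0.9397 = 0.2262
δ = arctan(0.2262) = 12.75°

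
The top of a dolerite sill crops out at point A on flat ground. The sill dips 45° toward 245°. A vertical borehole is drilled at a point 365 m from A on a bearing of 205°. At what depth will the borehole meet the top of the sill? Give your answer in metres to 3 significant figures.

280 m

The hole lies 40° from the dip direction, so the down-dip offset is 365 × cos 40° = 279.61 m.
Depth = down-dip offset × tan(dip) = 279.61 × tan 45° = 279.61 × 1.0000
Depth = 279.61 m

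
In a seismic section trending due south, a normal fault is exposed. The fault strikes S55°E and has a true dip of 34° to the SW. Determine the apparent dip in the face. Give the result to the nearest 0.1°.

28.9°

The section lies 55° from the strike.
tan α = tan 34° × sin 55° = 0.6745 × 0.8192 = 0.5525
apparent dip = arctan 0.5525 = 28.92°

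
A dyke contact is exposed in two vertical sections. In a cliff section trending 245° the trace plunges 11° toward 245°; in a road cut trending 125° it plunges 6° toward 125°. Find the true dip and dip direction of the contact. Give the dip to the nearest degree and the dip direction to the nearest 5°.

true dip 17°, dip direction 195°

Each apparent-dip line lies in the plane. As unit vectors (x east, y north, z up), v₁ plunges 11°→245° and v₂ plunges 6°→125°.
n = v₁ × v₂ = (-0.065, -0.248, 0.845) (taken with n_z > 0).
True dip = arccos(n_z / |n|) = arccos(0.9568) = 16.9°.
Dip direction = azimuth of (n_x, n_y) = atan2(-0.065, -0.248) = 195°.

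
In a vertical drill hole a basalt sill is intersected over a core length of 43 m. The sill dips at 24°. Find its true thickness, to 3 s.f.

True thickness t = h · cos(dip) = 43 × cos 24°
t = 43 × 0.9135 = 39.282 m

39.3 m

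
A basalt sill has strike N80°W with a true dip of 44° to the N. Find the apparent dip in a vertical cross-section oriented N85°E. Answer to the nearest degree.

The section lies 15° from the strike.
tan(apparent dip) = tan 44° · sin 15° = 0.2499
α = arctan(0.2499) = 14.03°

14°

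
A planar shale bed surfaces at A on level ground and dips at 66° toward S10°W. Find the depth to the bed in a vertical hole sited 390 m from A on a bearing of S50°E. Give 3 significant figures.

The hole lies 60° from the dip direction, so the down-dip offset is 390 × cos 60° = 195.00 m.
Depth = down-dip offset × tan(dip) = 195.00 × tan 66° = 195.00 × 2.2460
Depth = 437.98 m

438 m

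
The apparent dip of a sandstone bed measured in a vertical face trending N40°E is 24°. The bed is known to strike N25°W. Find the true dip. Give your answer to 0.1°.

26.2°

The section is 65° from the strike.
tan δ = tan α / sin β = tan 24° / sin 65° = 0.4452 / 0.9063 = 0.4913
δ = arctan(0.4913) = 26.16°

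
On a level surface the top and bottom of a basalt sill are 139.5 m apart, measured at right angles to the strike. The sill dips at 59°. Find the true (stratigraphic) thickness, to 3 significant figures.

True thickness t = w · sin(dip) = 139.5 × sin 59°
t = 139.5 × 0.8572 = 119.575 m

120 m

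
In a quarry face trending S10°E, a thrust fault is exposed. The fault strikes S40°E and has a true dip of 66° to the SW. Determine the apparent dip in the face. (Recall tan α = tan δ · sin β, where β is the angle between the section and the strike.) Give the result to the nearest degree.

48°

The strike is S40°E and the section trends S10°E; the acute angle between them is β = 30°.
tan(apparent dip) = tan 66° · sin 30° = 1.1230
α = arctan(1.1230) = 48.32°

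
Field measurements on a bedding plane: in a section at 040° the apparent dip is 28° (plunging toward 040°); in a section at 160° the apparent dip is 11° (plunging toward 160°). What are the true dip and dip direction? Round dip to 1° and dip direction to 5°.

true dip 37°, dip direction 085°

Each apparent-dip line lies in the plane. As unit vectors (x east, y north, z up), v₁ plunges 28°→040° and v₂ plunges 11°→160°.
The plane normal is n = v₁ × v₂ ∝ (0.562, 0.049, 0.751).
True dip = arccos(n_z / |n|) = arccos(0.7993) = 36.9°.
Dip direction = atan2(0.562, 0.049) = 85° (azimuth of n's horizontal projection).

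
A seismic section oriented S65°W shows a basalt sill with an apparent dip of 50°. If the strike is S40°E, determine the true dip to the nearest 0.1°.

β = acute angle between strike S40°E and section S65°W = 75°.
tan δ = tan α / sin β = tan 50° / sin 75° = 1.1918 / 0.9659 = 1.2338
true dip = arctan 1.2338 = 50.97°

51.0°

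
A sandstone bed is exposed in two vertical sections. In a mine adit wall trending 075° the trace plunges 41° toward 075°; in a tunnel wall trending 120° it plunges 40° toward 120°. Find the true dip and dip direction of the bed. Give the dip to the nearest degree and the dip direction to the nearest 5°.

true dip 43°, dip direction 095°

The two traces are lines in the plane: v₁ = (sin 75°·cos 41°, cos 75°·cos 41°, −sin 41°), v₂ = (sin 120°·cos 40°, cos 120°·cos 40°, −sin 40°).
The plane normal is n = v₁ × v₂ ∝ (0.377, -0.033, 0.409).
True dip = arccos(n_z / |n|) = arccos(0.7339) = 42.8°.
Dip direction = atan2(0.377, -0.033) = 95° (azimuth of n's horizontal projection).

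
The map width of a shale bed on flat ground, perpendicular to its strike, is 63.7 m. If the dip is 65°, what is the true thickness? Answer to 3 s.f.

True thickness t = w · sin(dip) = 63.7 × sin 65°
t = 63.7 × 0.9063 = 57.732 m

57.7 m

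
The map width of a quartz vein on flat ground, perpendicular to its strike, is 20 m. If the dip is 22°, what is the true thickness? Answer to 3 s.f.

True thickness t = w · sin(dip) = 20 × sin 22°
t = 20 × 0.3746 = 7.492 m

7.49 m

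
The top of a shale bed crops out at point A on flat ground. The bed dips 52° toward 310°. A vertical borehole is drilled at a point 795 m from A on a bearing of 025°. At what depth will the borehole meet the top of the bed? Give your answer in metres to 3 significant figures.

The hole lies 75° from the dip direction, so the down-dip offset is 795 × cos 75° = 205.76 m.
Depth = down-dip offset × tan(dip) = 205.76 × tan 52° = 205.76 × 1.2799
Depth = 263.36 m

263 m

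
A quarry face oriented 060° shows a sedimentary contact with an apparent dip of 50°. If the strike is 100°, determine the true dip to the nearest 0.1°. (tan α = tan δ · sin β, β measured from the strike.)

β = acute angle between strike 100° and section 060° = 40°.
tan(true dip) = tan 50° / sin 40° = 1.8540
true dip = arctan 1.8540 = 61.66°

61.7°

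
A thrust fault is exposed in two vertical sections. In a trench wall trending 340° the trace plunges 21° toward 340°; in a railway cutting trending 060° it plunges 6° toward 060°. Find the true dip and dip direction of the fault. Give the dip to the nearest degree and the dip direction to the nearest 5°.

Each apparent-dip line lies in the plane. As unit vectors (x east, y north, z up), v₁ plunges 21°→340° and v₂ plunges 6°→060°.
n = v₁ × v₂ = (-0.087, 0.342, 0.914) (taken with n_z > 0).
Dip δ = arctan(|n_h|/n_z) = arctan(0.353/0.914) = 21.1°.
Dip direction = atan2(-0.087, 0.342) = 346° (azimuth of n's horizontal projection).

true dip 21°, dip direction 345°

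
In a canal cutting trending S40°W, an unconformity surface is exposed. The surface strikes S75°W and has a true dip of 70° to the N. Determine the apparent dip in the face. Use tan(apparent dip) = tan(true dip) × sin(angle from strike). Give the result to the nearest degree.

Angle between strike (S75°W) and section (S40°W): β = 35°.
tan(apparent dip) = tan 70° · sin 35° = 1.5759
apparent dip = arctan 1.5759 = 57.60°

58°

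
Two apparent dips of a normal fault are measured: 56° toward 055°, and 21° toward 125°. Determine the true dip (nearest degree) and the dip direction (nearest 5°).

Represent each trace as a vector plunging at its apparent dip toward its trend (east-north-up frame): v₁ = (0.458, 0.321, -0.829), v₂ = (0.765, -0.535, -0.358).
Cross product v₁ × v₂ gives the pole to the plane: n ∝ (0.559, 0.470, 0.491).
tan δ = √(n_x²+n_y²)/n_z = 0.730/0.491, so δ = 56.1°.
Dip direction = atan2(0.559, 0.470) = 50° (azimuth of n's horizontal projection).

true dip 56°, dip direction 050°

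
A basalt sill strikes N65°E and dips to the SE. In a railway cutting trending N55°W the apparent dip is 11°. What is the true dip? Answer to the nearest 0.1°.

The section is 60° from the strike.
tan δ = tan α / sin β = tan 11° / sin 60° = 0.1944 / 0.8660 = 0.2245
true dip = arctan 0.2245 = 12.65°

12.7°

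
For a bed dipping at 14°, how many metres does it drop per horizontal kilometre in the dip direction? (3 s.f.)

249 m

drop per km = 1000 × tan 14° = 1000 × 0.2493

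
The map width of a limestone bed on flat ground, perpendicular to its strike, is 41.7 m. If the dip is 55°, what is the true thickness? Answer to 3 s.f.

34.2 m

True thickness t = w · sin(dip) = 41.7 × sin 55°
t = 41.7 × 0.8192 = 34.159 m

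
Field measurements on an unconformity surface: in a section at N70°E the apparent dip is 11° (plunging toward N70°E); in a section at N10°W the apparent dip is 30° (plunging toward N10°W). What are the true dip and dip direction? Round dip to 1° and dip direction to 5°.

true dip 30°, dip direction 000°

Represent each trace as a vector plunging at its apparent dip toward its trend (east-north-up frame): v₁ = (0.922, 0.336, -0.191), v₂ = (-0.150, 0.853, -0.500).
The plane normal is n = v₁ × v₂ ∝ (-0.005, 0.490, 0.837).
True dip = arccos(n_z / |n|) = arccos(0.8631) = 30.3°.
Dip direction = atan2(-0.005, 0.490) = 359° (azimuth of n's horizontal projection).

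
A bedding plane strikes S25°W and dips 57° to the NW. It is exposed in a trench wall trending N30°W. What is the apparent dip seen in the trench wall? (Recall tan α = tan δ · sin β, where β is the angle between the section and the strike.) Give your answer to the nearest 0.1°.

51.6°

The section lies 55° from the strike.
tan(apparent dip) = tan 57° · sin 55° = 1.2614
α = arctan(1.2614) = 51.59°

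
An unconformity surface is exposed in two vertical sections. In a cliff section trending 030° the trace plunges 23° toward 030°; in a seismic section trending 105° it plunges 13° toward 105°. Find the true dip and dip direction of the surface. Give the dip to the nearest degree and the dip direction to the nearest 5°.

Each apparent-dip line lies in the plane. As unit vectors (x east, y north, z up), v₁ plunges 23°→030° and v₂ plunges 13°→105°.
Cross product v₁ × v₂ gives the pole to the plane: n ∝ (0.278, 0.264, 0.866).
Dip δ = arctan(|n_h|/n_z) = arctan(0.383/0.866) = 23.9°.
The horizontal component of n points toward azimuth atan2(n_x, n_y) = 46°, the dip direction.

true dip 24°, dip direction 045°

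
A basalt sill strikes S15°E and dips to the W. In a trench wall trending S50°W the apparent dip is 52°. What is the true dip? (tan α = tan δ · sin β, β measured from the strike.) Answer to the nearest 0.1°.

β = acute angle between strike S15°E and section S50°W = 65°.
tan δ = tan α / sin β = tan 52° / sin 65° = 1.2799 / 0.9063 = 1.4123
true dip = arctan 1.4123 = 54.70°

54.7°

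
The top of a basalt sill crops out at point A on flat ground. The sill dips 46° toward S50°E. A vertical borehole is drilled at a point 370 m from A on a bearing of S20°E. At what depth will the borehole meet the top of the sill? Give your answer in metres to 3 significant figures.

The hole lies 30° from the dip direction, so the down-dip offset is 370 × cos 30° = 320.43 m.
Depth = down-dip offset × tan(dip) = 320.43 × tan 46° = 320.43 × 1.0355
Depth = 331.81 m

332 m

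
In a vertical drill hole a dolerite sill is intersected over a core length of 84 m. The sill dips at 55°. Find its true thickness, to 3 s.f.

True thickness t = h · cos(dip) = 84 × cos 55°
t = 84 × 0.5736 = 48.180 m

48.2 m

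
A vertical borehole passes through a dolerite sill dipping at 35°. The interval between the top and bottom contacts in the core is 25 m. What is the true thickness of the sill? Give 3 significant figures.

True thickness t = h · cos(dip) = 25 × cos 35°
t = 25 × 0.8192 = 20.479 m

20.5 m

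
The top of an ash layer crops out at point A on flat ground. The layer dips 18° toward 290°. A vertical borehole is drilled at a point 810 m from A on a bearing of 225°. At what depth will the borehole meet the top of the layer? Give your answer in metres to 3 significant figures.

The hole lies 65° from the dip direction, so the down-dip offset is 810 × cos 65° = 342.32 m.
Depth = down-dip offset × tan(dip) = 342.32 × tan 18° = 342.32 × 0.3249
Depth = 111.23 m

111 m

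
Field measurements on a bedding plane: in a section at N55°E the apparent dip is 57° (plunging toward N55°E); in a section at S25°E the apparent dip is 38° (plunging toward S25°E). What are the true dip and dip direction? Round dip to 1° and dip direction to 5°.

true dip 62°, dip direction 090°

The two traces are lines in the plane: v₁ = (sin 55°·cos 57°, cos 55°·cos 57°, −sin 57°), v₂ = (sin 155°·cos 38°, cos 155°·cos 38°, −sin 38°).
Cross product v₁ × v₂ gives the pole to the plane: n ∝ (0.791, 0.005, 0.423).
True dip = arccos(n_z / |n|) = arccos(0.4711) = 61.9°.
Dip direction = azimuth of (n_x, n_y) = atan2(0.791, 0.005) = 90°.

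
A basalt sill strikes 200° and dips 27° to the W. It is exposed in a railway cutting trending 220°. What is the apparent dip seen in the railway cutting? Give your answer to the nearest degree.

10°

The strike is 200° and the section trends 220°; the acute angle between them is β = 20°.
tan α = tan 27° × sin 20° = 0.5095 × 0.3420 = 0.1743
α = arctan(0.1743) = 9.89°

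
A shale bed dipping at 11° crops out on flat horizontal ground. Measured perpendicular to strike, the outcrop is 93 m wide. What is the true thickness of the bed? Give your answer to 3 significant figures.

17.7 m

True thickness t = w · sin(dip) = 93 × sin 11°
t = 93 × 0.1908 = 17.745 m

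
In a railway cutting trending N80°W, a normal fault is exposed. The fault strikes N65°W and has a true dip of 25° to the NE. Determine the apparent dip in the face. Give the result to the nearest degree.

7°

The section lies 15° from the strike.
tan(apparent dip) = tan 25° · sin 15° = 0.1207
apparent dip = arctan 0.1207 = 6.88°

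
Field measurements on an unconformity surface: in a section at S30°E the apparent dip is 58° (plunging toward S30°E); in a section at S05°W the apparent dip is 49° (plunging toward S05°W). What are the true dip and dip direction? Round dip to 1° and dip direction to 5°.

Represent each trace as a vector plunging at its apparent dip toward its trend (east-north-up frame): v₁ = (0.265, -0.459, -0.848), v₂ = (-0.057, -0.654, -0.755).
Cross product v₁ × v₂ gives the pole to the plane: n ∝ (0.208, -0.248, 0.199).
Dip δ = arctan(|n_h|/n_z) = arctan(0.324/0.199) = 58.4°.
The horizontal component of n points toward azimuth atan2(n_x, n_y) = 140°, the dip direction.

true dip 58°, dip direction 140°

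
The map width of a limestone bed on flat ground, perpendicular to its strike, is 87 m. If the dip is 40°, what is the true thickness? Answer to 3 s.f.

55.9 m

True thickness t = w · sin(dip) = 87 × sin 40°
t = 87 × 0.6428 = 55.923 m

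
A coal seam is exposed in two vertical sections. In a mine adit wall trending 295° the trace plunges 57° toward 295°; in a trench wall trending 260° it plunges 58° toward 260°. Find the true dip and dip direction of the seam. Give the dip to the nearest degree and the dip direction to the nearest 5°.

Represent each trace as a vector plunging at its apparent dip toward its trend (east-north-up frame): v₁ = (-0.494, 0.230, -0.839), v₂ = (-0.522, -0.092, -0.848).
Cross product v₁ × v₂ gives the pole to the plane: n ∝ (-0.272, 0.019, 0.166).
Dip δ = arctan(|n_h|/n_z) = arctan(0.273/0.166) = 58.8°.
Dip direction = atan2(-0.272, 0.019) = 274° (azimuth of n's horizontal projection).

true dip 59°, dip direction 275°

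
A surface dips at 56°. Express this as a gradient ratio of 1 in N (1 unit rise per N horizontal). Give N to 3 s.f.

1 : N means tan θ = 1/N, so N = 1/tan 56° = 1/1.4826

1 in 0.675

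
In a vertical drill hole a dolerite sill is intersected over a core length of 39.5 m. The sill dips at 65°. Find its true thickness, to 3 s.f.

16.7 m

True thickness t = h · cos(dip) = 39.5 × cos 65°
t = 39.5 × 0.4226 = 16.693 m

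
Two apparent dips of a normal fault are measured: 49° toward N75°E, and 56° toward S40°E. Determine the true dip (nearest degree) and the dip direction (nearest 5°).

true dip 58°, dip direction 120°

Each apparent-dip line lies in the plane. As unit vectors (x east, y north, z up), v₁ plunges 49°→N75°E and v₂ plunges 56°→S40°E.
Cross product v₁ × v₂ gives the pole to the plane: n ∝ (0.464, -0.254, 0.332).
Dip δ = arctan(|n_h|/n_z) = arctan(0.529/0.332) = 57.9°.
Dip direction = azimuth of (n_x, n_y) = atan2(0.464, -0.254) = 119°.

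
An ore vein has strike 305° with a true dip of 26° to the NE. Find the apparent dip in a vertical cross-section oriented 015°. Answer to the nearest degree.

The strike is 305° and the section trends 015°; the acute angle between them is β = 70°.
tan(apparent dip) = tan 26° · sin 70° = 0.4583
α = arctan(0.4583) = 24.62°

25°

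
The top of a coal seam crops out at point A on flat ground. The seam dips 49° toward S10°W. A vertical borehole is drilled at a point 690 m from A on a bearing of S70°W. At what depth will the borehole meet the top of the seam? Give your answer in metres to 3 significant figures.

The hole lies 60° from the dip direction, so the down-dip offset is 690 × cos 60° = 345.00 m.
Depth = down-dip offset × tan(dip) = 345.00 × tan 49° = 345.00 × 1.1504
Depth = 396.88 m

397 m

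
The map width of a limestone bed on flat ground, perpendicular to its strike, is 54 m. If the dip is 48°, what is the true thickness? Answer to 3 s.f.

40.1 m

True thickness t = w · sin(dip) = 54 × sin 48°
t = 54 × 0.7431 = 40.130 m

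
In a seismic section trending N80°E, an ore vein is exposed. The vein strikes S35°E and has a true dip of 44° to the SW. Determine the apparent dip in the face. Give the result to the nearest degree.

The section lies 65° from the strike.
tan α = tan 44° × sin 65° = 0.9657 × 0.9063 = 0.8752
α = arctan(0.8752) = 41.19°

41°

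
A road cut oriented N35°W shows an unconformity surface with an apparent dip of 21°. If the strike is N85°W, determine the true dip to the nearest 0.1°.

26.6°

The section is 50° from the strike.
tan(true dip) = tan 21° / sin 50° = 0.5011
δ = arctan(0.5011) = 26.62°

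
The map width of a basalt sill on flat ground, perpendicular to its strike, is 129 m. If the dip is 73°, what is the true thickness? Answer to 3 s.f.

True thickness t = w · sin(dip) = 129 × sin 73°
t = 129 × 0.9563 = 123.363 m

123 m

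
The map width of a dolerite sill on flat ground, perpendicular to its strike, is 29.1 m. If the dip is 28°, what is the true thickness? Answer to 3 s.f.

True thickness t = w · sin(dip) = 29.1 × sin 28°
t = 29.1 × 0.4695 = 13.662 m

13.7 m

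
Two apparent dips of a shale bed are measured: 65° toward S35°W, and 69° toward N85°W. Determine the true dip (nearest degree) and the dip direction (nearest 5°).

true dip 70°, dip direction 255°

The two traces are lines in the plane: v₁ = (sin 215°·cos 65°, cos 215°·cos 65°, −sin 65°), v₂ = (sin 275°·cos 69°, cos 275°·cos 69°, −sin 69°).
n = v₁ × v₂ = (-0.352, -0.097, 0.131) (taken with n_z > 0).
tan δ = √(n_x²+n_y²)/n_z = 0.365/0.131, so δ = 70.2°.
The horizontal component of n points toward azimuth atan2(n_x, n_y) = 255°, the dip direction.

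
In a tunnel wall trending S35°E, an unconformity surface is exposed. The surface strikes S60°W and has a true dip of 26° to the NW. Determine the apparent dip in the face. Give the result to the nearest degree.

The section lies 85° from the strike.
tan(apparent dip) = tan 26° · sin 85° = 0.4859
apparent dip = arctan 0.4859 = 25.91°

26°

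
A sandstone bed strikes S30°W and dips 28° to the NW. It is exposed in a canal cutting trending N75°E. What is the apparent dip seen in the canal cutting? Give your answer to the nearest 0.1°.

20.6°

The section lies 45° from the strike.
tan(apparent dip) = tan 28° · sin 45° = 0.3760
apparent dip = arctan 0.3760 = 20.61°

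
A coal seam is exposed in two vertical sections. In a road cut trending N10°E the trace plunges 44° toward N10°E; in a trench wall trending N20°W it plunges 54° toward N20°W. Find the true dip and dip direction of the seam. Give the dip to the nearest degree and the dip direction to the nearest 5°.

Represent each trace as a vector plunging at its apparent dip toward its trend (east-north-up frame): v₁ = (0.125, 0.708, -0.695), v₂ = (-0.201, 0.552, -0.809).
n = v₁ × v₂ = (-0.189, 0.241, 0.211) (taken with n_z > 0).
tan δ = √(n_x²+n_y²)/n_z = 0.306/0.211, so δ = 55.4°.
Dip direction = azimuth of (n_x, n_y) = atan2(-0.189, 0.241) = 322°.

true dip 55°, dip direction 320°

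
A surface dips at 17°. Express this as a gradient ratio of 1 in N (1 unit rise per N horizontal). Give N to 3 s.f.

1 in 3.27

1 : N means tan θ = 1/N, so N = 1/tan 17° = 1/0.3057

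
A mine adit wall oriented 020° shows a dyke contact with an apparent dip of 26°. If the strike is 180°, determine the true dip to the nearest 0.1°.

β = acute angle between strike 180° and section 020° = 20°.
tan(true dip) = tan 26° / sin 20° = 1.4260
true dip = arctan 1.4260 = 54.96°

55.0°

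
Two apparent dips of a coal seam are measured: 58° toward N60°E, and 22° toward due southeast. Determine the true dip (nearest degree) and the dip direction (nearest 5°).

true dip 58°, dip direction 060°

Each apparent-dip line lies in the plane. As unit vectors (x east, y north, z up), v₁ plunges 58°→N60°E and v₂ plunges 22°→due southeast.
The plane normal is n = v₁ × v₂ ∝ (0.655, 0.384, 0.475).
True dip = arccos(n_z / |n|) = arccos(0.5299) = 58.0°.
Dip direction = atan2(0.655, 0.384) = 60° (azimuth of n's horizontal projection).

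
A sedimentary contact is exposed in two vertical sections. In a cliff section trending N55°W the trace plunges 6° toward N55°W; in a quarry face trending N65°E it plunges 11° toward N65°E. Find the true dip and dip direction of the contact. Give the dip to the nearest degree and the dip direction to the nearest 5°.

true dip 17°, dip direction 015°

Represent each trace as a vector plunging at its apparent dip toward its trend (east-north-up frame): v₁ = (-0.815, 0.570, -0.105), v₂ = (0.890, 0.415, -0.191).
Cross product v₁ × v₂ gives the pole to the plane: n ∝ (0.065, 0.248, 0.845).
True dip = arccos(n_z / |n|) = arccos(0.9568) = 16.9°.
The horizontal component of n points toward azimuth atan2(n_x, n_y) = 15°, the dip direction.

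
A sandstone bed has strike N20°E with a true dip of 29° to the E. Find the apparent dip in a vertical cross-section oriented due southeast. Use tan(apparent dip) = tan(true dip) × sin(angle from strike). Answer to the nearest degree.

The strike is N20°E and the section trends due southeast; the acute angle between them is β = 65°.
tan α = tan 29° × sin 65° = 0.5543 × 0.9063 = 0.5024
α = arctan(0.5024) = 26.67°

27°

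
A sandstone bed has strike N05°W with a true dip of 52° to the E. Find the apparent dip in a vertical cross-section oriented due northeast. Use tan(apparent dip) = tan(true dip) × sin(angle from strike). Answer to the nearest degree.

44°

The section lies 50° from the strike.
tan α = tan 52° × sin 50° = 1.2799 × 0.7660 = 0.9805
α = arctan(0.9805) = 44.44°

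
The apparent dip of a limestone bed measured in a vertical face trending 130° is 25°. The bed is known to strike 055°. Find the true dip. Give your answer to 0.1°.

25.8°

β = acute angle between strike 055° and section 130° = 75°.
tan δ = tan α / sin β = tan 25° / sin 75° = 0.4663 / 0.9659 = 0.4828
true dip = arctan 0.4828 = 25.77°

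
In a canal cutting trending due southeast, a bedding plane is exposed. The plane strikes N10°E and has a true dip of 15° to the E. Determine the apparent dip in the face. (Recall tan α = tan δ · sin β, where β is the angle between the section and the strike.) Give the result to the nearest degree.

12°

The section lies 55° from the strike.
tan α = tan 15° × sin 55° = 0.2679 × 0.8192 = 0.2195
apparent dip = arctan 0.2195 = 12.38°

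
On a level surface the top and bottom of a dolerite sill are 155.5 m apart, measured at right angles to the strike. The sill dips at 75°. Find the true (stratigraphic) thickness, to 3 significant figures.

True thickness t = w · sin(dip) = 155.5 × sin 75°
t = 155.5 × 0.9659 = 150.201 m

150 m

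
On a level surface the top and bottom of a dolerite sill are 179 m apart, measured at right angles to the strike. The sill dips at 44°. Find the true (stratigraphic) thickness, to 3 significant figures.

124 m

True thickness t = w · sin(dip) = 179 × sin 44°
t = 179 × 0.6947 = 124.344 m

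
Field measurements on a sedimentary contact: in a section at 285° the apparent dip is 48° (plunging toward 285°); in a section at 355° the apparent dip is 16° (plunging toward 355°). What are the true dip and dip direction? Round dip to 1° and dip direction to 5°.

true dip 48°, dip direction 280°

Each apparent-dip line lies in the plane. As unit vectors (x east, y north, z up), v₁ plunges 48°→285° and v₂ plunges 16°→355°.
n = v₁ × v₂ = (-0.664, 0.116, 0.604) (taken with n_z > 0).
tan δ = √(n_x²+n_y²)/n_z = 0.674/0.604, so δ = 48.1°.
The horizontal component of n points toward azimuth atan2(n_x, n_y) = 280°, the dip direction.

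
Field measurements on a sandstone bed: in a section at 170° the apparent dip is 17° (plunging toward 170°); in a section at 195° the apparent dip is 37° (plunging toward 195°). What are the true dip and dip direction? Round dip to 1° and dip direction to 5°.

true dip 49°, dip direction 245°

The two traces are lines in the plane: v₁ = (sin 170°·cos 17°, cos 170°·cos 17°, −sin 17°), v₂ = (sin 195°·cos 37°, cos 195°·cos 37°, −sin 37°).
The plane normal is n = v₁ × v₂ ∝ (-0.341, -0.160, 0.323).
True dip = arccos(n_z / |n|) = arccos(0.6503) = 49.4°.
The horizontal component of n points toward azimuth atan2(n_x, n_y) = 245°, the dip direction.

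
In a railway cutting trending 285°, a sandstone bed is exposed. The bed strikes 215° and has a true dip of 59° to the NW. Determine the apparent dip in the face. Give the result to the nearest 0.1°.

57.4°

The strike is 215° and the section trends 285°; the acute angle between them is β = 70°.
tan α = tan 59° × sin 70° = 1.6643 × 0.9397 = 1.5639
apparent dip = arctan 1.5639 = 57.40°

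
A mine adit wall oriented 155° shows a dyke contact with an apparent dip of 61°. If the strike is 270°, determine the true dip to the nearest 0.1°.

The section is 65° from the strike.
tan(true dip) = tan 61° / sin 65° = 1.9905
δ = arctan(1.9905) = 63.33°

63.3°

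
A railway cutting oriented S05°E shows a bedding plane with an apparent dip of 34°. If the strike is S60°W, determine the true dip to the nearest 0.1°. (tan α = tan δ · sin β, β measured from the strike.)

36.7°

The section is 65° from the strike.
tan δ = tan α / sin β = tan 34° / sin 65° = 0.6745 / 0.9063 = 0.7442
δ = arctan(0.7442) = 36.66°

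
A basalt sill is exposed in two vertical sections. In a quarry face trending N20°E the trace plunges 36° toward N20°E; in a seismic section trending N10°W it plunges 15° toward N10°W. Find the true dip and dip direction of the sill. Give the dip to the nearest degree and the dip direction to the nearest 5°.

Represent each trace as a vector plunging at its apparent dip toward its trend (east-north-up frame): v₁ = (0.277, 0.760, -0.588), v₂ = (-0.168, 0.951, -0.259).
The plane normal is n = v₁ × v₂ ∝ (0.362, 0.170, 0.391).
True dip = arccos(n_z / |n|) = arccos(0.6984) = 45.7°.
Dip direction = atan2(0.362, 0.170) = 65° (azimuth of n's horizontal projection).

true dip 46°, dip direction 065°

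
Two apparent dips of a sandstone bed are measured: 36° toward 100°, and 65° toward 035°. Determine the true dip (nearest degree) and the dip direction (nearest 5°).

true dip 65°, dip direction 030°

The two traces are lines in the plane: v₁ = (sin 100°·cos 36°, cos 100°·cos 36°, −sin 36°), v₂ = (sin 35°·cos 65°, cos 35°·cos 65°, −sin 65°).
Cross product v₁ × v₂ gives the pole to the plane: n ∝ (0.331, 0.580, 0.310).
Dip δ = arctan(|n_h|/n_z) = arctan(0.667/0.310) = 65.1°.
The horizontal component of n points toward azimuth atan2(n_x, n_y) = 30°, the dip direction.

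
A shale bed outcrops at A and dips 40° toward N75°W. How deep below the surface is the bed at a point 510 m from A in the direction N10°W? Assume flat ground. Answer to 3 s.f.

The hole lies 65° from the dip direction, so the down-dip offset is 510 × cos 65° = 215.54 m.
Depth = down-dip offset × tan(dip) = 215.54 × tan 40° = 215.54 × 0.8391
Depth = 180.86 m

181 m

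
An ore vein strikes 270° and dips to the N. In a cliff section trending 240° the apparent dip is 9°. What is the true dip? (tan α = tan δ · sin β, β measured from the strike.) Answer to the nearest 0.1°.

The section is 30° from the strike.
tan δ = tan α / sin β = tan 9° / sin 30° = 0.1584 / 0.5000 = 0.3168
true dip = arctan 0.3168 = 17.58°

17.6°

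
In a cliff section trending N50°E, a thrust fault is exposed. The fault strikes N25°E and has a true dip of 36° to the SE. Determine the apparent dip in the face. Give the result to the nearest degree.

The strike is N25°E and the section trends N50°E; the acute angle between them is β = 25°.
tan(apparent dip) = tan 36° · sin 25° = 0.3071
apparent dip = arctan 0.3071 = 17.07°

17°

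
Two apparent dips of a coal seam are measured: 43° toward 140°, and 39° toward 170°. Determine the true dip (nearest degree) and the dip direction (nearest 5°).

Each apparent-dip line lies in the plane. As unit vectors (x east, y north, z up), v₁ plunges 43°→140° and v₂ plunges 39°→170°.
The plane normal is n = v₁ × v₂ ∝ (0.169, -0.204, 0.284).
tan δ = √(n_x²+n_y²)/n_z = 0.265/0.284, so δ = 43.0°.
The horizontal component of n points toward azimuth atan2(n_x, n_y) = 140°, the dip direction.

true dip 43°, dip direction 140°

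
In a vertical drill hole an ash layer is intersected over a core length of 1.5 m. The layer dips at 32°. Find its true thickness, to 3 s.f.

True thickness t = h · cos(dip) = 1.5 × cos 32°
t = 1.5 × 0.8480 = 1.272 m

1.27 m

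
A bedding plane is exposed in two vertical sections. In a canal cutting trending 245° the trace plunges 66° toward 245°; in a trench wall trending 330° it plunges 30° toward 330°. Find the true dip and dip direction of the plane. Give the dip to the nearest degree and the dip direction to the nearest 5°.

The two traces are lines in the plane: v₁ = (sin 245°·cos 66°, cos 245°·cos 66°, −sin 66°), v₂ = (sin 330°·cos 30°, cos 330°·cos 30°, −sin 30°).
n = v₁ × v₂ = (-0.771, -0.211, 0.351) (taken with n_z > 0).
Dip δ = arctan(|n_h|/n_z) = arctan(0.800/0.351) = 66.3°.
Dip direction = azimuth of (n_x, n_y) = atan2(-0.771, -0.211) = 255°.

true dip 66°, dip direction 255°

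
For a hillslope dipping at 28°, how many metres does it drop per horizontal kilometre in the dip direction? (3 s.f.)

drop per km = 1000 × tan 28° = 1000 × 0.5317

532 m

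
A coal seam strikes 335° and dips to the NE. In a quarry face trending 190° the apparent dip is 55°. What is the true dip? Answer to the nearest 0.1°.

68.1°

β = acute angle between strike 335° and section 190° = 35°.
tan δ = tan α / sin β = tan 55° / sin 35° = 1.4281 / 0.5736 = 2.4899
δ = arctan(2.4899) = 68.12°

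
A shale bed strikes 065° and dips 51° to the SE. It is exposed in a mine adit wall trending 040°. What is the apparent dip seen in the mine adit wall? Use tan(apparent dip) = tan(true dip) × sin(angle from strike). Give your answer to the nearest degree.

28°

Angle between strike (065°) and section (040°): β = 25°.
tan α = tan 51° × sin 25° = 1.2349 × 0.4226 = 0.5219
apparent dip = arctan 0.5219 = 27.56°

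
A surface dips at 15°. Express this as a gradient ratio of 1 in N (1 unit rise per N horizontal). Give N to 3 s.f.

1 in 3.73

1 : N means tan θ = 1/N, so N = 1/tan 15° = 1/0.2679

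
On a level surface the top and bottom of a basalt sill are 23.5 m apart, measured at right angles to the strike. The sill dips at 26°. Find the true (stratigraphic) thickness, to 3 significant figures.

10.3 m

True thickness t = w · sin(dip) = 23.5 × sin 26°
t = 23.5 × 0.4384 = 10.302 m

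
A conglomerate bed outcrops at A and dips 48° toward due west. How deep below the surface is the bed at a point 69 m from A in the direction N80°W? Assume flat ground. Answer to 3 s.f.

The hole lies 10° from the dip direction, so the down-dip offset is 69 × cos 10° = 67.95 m.
Depth = down-dip offset × tan(dip) = 67.95 × tan 48° = 67.95 × 1.1106
Depth = 75.47 m

75.5 m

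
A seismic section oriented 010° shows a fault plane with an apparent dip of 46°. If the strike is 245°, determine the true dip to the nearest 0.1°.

51.7°

β = acute angle between strike 245° and section 010° = 55°.
tan(true dip) = tan 46° / sin 55° = 1.2641
true dip = arctan 1.2641 = 51.65°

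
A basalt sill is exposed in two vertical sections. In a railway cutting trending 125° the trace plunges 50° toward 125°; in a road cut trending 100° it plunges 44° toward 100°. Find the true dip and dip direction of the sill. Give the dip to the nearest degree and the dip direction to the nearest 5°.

Each apparent-dip line lies in the plane. As unit vectors (x east, y north, z up), v₁ plunges 50°→125° and v₂ plunges 44°→100°.
The plane normal is n = v₁ × v₂ ∝ (0.160, -0.177, 0.195).
True dip = arccos(n_z / |n|) = arccos(0.6333) = 50.7°.
Dip direction = atan2(0.160, -0.177) = 138° (azimuth of n's horizontal projection).

true dip 51°, dip direction 140°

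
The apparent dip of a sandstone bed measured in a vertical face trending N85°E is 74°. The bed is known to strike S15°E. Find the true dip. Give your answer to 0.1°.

74.2°

The section is 80° from the strike.
tan δ = tan α / sin β = tan 74° / sin 80° = 3.4874 / 0.9848 = 3.5412
true dip = arctan 3.5412 = 74.23°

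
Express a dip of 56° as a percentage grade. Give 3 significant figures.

148%

grade % = 100 × tan 56° = 100 × 1.4826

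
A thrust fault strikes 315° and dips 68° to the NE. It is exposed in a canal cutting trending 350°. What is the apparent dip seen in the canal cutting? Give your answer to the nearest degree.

Angle between strike (315°) and section (350°): β = 35°.
tan(apparent dip) = tan 68° · sin 35° = 1.4197
apparent dip = arctan 1.4197 = 54.84°

55°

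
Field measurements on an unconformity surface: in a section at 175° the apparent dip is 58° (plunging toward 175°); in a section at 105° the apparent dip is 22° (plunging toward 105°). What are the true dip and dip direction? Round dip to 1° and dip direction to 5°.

true dip 58°, dip direction 180°

The two traces are lines in the plane: v₁ = (sin 175°·cos 58°, cos 175°·cos 58°, −sin 58°), v₂ = (sin 105°·cos 22°, cos 105°·cos 22°, −sin 22°).
The plane normal is n = v₁ × v₂ ∝ (-0.006, -0.742, 0.462).
True dip = arccos(n_z / |n|) = arccos(0.5282) = 58.1°.
The horizontal component of n points toward azimuth atan2(n_x, n_y) = 180°, the dip direction.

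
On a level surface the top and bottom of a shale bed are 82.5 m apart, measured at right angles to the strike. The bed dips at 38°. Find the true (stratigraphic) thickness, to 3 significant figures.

50.8 m

True thickness t = w · sin(dip) = 82.5 × sin 38°
t = 82.5 × 0.6157 = 50.792 m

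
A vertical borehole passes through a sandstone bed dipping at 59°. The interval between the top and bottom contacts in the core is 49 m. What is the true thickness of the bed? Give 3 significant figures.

True thickness t = h · cos(dip) = 49 × cos 59°
t = 49 × 0.5150 = 25.237 m

25.2 m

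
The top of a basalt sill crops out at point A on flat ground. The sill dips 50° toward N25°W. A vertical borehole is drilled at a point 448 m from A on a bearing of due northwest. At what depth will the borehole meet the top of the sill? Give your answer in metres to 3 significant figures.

The hole lies 20° from the dip direction, so the down-dip offset is 448 × cos 20° = 420.98 m.
Depth = down-dip offset × tan(dip) = 420.98 × tan 50° = 420.98 × 1.1918
Depth = 501.71 m

502 m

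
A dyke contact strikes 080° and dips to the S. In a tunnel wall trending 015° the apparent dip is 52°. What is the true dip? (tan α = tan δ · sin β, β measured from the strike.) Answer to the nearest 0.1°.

54.7°

β = acute angle between strike 080° and section 015° = 65°.
tan(true dip) = tan 52° / sin 65° = 1.4123
δ = arctan(1.4123) = 54.70°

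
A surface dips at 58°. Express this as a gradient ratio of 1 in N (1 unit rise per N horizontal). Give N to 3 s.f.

1 in 0.625

1 : N means tan θ = 1/N, so N = 1/tan 58° = 1/1.6003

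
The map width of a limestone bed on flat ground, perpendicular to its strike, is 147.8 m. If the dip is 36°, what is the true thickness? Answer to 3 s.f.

86.9 m

True thickness t = w · sin(dip) = 147.8 × sin 36°
t = 147.8 × 0.5878 = 86.875 m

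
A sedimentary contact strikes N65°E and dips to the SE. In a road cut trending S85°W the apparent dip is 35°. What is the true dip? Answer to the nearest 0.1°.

The section is 20° from the strike.
tan(true dip) = tan 35° / sin 20° = 2.0473
δ = arctan(2.0473) = 63.97°

64.0°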